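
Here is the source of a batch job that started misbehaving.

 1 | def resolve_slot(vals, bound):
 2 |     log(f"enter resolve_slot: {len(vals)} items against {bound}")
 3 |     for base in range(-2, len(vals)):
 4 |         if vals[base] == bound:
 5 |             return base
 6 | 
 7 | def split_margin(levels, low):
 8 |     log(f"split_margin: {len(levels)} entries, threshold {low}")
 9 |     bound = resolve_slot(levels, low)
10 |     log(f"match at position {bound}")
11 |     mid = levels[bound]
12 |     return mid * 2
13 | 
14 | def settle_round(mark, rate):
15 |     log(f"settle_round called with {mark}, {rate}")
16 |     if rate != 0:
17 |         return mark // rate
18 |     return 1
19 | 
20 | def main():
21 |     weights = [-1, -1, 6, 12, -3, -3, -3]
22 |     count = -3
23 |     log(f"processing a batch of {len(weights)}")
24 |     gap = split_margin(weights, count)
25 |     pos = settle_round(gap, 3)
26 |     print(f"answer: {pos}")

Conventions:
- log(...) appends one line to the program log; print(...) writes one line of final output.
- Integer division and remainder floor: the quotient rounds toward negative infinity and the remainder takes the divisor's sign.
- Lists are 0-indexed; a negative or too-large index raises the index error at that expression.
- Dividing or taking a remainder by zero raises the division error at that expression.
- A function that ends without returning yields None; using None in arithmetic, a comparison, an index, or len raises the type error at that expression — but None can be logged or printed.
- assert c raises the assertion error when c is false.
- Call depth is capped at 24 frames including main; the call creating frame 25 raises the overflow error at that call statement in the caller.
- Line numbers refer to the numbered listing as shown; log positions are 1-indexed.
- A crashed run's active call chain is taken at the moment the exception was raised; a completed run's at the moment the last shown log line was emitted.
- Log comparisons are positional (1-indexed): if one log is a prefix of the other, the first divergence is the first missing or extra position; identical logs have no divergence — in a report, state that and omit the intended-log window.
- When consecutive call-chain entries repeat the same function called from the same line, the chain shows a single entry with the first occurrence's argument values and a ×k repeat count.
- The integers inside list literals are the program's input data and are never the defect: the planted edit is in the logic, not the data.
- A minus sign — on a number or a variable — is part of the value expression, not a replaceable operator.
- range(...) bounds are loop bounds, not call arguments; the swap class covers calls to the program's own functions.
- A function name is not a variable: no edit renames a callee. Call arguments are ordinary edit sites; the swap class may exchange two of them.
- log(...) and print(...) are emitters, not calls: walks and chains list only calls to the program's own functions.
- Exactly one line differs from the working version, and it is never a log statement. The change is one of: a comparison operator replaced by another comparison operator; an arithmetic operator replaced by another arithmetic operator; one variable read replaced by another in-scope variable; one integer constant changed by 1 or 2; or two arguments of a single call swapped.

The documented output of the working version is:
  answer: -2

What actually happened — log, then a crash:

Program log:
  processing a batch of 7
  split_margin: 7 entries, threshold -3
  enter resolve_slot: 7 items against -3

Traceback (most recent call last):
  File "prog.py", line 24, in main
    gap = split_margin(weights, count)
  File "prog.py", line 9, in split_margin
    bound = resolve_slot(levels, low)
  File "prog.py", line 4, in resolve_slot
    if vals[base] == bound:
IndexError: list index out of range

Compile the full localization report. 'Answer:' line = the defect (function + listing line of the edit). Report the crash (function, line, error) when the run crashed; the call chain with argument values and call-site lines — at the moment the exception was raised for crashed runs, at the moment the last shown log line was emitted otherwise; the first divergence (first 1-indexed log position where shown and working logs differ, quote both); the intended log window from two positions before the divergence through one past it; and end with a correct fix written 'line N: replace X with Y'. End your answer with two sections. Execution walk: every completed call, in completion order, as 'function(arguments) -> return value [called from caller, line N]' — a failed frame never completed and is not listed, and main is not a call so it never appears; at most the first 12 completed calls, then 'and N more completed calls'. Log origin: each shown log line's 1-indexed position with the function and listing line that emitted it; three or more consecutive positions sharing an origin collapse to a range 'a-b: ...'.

Answer: the defect is in resolve_slot at line 3.
Key fact: The faulty run's log stops after 3 lines; the working version's next line would be 'match at position 4'.
Crash: resolve_slot, line 4, IndexError.
Call chain: main -> split_margin([-1, -1, 6, 12, -3, -3, -3], -3) (called at line 24) -> resolve_slot([-1, -1, 6, 12, -3, -3, -3], -3) (called at line 9).
First divergence: position 4; the shown log stops at 3 lines while the working version next logs 'match at position 4'.
Intended log window:
  2: split_margin: 7 entries, threshold -3
  3: enter resolve_slot: 7 items against -3
  4: match at position 4
  5: settle_round called with -6, 3
Execution walk:
  (no call completed)
Log line origins:
  1: emitted by main (line 23)
  2: emitted by split_margin (line 8)
  3: emitted by resolve_slot (line 2)
A correct fix: line 3: replace `-2` with `0`.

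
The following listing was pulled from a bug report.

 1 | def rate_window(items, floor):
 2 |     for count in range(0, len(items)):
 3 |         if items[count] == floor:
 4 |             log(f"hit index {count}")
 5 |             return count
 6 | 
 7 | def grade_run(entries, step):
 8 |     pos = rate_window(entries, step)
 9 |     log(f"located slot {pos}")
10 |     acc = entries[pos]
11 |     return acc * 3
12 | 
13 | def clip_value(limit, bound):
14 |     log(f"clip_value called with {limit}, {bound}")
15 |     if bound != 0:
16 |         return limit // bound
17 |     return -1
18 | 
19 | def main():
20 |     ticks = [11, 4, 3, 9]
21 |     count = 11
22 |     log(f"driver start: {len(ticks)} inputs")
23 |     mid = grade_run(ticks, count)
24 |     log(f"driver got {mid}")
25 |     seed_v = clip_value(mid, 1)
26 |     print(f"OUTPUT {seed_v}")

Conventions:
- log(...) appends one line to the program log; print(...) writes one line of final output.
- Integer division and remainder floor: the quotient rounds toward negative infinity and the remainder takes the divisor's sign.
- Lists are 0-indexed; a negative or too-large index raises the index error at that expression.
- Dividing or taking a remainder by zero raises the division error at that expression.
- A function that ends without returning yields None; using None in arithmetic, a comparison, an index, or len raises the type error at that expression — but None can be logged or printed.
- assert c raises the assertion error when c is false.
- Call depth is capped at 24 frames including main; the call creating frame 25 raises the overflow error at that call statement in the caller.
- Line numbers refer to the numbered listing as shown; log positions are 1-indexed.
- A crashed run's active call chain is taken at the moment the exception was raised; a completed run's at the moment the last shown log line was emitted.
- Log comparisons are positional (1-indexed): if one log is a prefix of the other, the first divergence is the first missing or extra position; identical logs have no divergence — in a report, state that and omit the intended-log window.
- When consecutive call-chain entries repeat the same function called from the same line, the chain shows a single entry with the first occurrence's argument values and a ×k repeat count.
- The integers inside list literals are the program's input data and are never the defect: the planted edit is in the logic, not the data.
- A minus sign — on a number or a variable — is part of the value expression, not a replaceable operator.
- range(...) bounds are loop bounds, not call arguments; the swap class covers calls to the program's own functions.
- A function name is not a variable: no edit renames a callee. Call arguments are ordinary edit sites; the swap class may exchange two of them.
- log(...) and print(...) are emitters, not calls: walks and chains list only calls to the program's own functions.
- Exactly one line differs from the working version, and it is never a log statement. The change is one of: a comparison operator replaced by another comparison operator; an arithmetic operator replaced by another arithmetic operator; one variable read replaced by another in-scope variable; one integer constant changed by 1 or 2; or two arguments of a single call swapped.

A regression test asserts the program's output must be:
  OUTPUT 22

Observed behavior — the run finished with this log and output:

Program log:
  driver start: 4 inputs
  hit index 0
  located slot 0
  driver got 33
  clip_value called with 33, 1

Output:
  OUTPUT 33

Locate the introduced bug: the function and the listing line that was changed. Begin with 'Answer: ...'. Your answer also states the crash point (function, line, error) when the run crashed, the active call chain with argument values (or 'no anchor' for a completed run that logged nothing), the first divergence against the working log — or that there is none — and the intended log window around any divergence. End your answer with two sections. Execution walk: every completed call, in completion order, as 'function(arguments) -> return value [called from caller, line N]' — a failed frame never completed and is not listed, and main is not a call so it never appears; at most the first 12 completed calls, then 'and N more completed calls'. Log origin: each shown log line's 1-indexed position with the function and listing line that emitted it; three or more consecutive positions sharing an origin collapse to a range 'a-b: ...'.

Answer: the defect is in grade_run at line 11.
The tell: The log first diverges at position 4: the faulty run prints 'driver got 33' where the working version prints 'driver got 22'.
Call chain: main -> clip_value(33, 1) (called at line 25).
First divergence: position 4 — shown 'driver got 33', intended 'driver got 22'.
Intended log window:
  2: hit index 0
  3: located slot 0
  4: driver got 22
  5: clip_value called with 22, 1
Execution walk:
  rate_window([11, 4, 3, 9], 11) -> 0  [called from grade_run, line 8]
  grade_run([11, 4, 3, 9], 11) -> 33  [called from main, line 23]
  clip_value(33, 1) -> 33  [called from main, line 25]
Origin of each log line:
  1: from main, line 22
  2: from rate_window, line 4
  3: from grade_run, line 9
  4: from main, line 24
  5: from clip_value, line 14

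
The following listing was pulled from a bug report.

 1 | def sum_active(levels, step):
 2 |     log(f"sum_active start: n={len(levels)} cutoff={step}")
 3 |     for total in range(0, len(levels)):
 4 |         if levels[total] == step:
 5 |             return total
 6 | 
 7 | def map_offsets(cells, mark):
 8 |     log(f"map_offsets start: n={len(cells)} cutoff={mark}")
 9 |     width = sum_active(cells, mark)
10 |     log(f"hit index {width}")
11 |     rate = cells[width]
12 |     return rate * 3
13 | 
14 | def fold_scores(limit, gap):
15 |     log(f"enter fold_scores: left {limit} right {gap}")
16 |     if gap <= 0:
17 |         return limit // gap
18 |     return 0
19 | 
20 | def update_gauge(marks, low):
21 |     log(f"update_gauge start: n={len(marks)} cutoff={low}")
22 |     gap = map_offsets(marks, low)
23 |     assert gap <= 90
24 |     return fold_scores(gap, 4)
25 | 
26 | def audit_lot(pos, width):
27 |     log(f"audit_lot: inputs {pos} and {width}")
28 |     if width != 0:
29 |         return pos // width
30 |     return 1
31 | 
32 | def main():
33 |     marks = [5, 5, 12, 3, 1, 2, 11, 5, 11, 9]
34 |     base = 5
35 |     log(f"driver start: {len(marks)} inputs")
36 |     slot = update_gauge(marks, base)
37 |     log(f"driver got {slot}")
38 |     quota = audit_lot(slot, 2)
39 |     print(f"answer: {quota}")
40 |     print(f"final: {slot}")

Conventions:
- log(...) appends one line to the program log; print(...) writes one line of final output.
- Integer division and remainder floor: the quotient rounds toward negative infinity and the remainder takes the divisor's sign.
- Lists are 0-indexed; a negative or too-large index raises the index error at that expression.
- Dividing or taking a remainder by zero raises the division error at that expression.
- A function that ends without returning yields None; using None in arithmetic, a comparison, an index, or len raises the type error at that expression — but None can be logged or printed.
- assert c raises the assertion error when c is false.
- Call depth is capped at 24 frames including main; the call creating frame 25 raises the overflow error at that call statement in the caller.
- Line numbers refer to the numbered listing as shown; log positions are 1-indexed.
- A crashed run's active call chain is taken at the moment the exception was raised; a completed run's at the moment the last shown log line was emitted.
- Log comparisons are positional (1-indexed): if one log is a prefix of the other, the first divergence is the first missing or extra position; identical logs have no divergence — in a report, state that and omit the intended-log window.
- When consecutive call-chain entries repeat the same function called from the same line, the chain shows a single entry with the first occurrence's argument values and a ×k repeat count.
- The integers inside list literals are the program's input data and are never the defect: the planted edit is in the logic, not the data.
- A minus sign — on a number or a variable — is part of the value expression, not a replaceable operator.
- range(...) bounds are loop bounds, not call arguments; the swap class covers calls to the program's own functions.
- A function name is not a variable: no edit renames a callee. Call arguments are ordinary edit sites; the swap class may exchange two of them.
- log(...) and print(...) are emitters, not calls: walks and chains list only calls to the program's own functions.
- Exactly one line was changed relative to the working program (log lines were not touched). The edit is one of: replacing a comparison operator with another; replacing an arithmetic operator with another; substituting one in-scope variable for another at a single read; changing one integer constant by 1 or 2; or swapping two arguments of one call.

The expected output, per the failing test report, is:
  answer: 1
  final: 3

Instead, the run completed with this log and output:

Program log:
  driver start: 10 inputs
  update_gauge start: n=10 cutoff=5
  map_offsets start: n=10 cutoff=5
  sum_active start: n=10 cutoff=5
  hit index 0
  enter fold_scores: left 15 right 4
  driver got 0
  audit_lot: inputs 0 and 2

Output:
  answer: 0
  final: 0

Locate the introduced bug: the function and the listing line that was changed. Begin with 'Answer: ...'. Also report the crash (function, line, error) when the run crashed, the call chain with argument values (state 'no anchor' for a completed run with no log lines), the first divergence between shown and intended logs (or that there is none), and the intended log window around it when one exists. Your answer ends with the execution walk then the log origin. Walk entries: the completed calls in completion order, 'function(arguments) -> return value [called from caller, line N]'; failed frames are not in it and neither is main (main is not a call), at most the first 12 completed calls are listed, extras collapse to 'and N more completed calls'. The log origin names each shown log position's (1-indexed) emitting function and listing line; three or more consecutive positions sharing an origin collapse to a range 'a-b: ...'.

Answer: the defect is in fold_scores at line 16.
Key fact: Log line 7 is where behavior first shows: 'driver got 0' appears instead of 'driver got 3'.
Call chain: main -> audit_lot(0, 2) (called at line 38).
First divergence: position 7; shown 'driver got 0' vs intended 'driver got 3'.
Intended log window:
  5: hit index 0
  6: enter fold_scores: left 15 right 4
  7: driver got 3
  8: audit_lot: inputs 3 and 2
Execution walk:
  sum_active([5, 5, 12, 3, 1, 2, 11, 5, 11, 9], 5) -> 0  [called from map_offsets, line 9]
  map_offsets([5, 5, 12, 3, 1, 2, 11, 5, 11, 9], 5) -> 15  [called from update_gauge, line 22]
  fold_scores(15, 4) -> 0  [called from update_gauge, line 24]
  update_gauge([5, 5, 12, 3, 1, 2, 11, 5, 11, 9], 5) -> 0  [called from main, line 36]
  audit_lot(0, 2) -> 0  [called from main, line 38]
Origin of each log line:
  1: from main, line 35
  2: from update_gauge, line 21
  3: from map_offsets, line 8
  4: from sum_active, line 2
  5: from map_offsets, line 10
  6: from fold_scores, line 15
  7: from main, line 37
  8: from audit_lot, line 27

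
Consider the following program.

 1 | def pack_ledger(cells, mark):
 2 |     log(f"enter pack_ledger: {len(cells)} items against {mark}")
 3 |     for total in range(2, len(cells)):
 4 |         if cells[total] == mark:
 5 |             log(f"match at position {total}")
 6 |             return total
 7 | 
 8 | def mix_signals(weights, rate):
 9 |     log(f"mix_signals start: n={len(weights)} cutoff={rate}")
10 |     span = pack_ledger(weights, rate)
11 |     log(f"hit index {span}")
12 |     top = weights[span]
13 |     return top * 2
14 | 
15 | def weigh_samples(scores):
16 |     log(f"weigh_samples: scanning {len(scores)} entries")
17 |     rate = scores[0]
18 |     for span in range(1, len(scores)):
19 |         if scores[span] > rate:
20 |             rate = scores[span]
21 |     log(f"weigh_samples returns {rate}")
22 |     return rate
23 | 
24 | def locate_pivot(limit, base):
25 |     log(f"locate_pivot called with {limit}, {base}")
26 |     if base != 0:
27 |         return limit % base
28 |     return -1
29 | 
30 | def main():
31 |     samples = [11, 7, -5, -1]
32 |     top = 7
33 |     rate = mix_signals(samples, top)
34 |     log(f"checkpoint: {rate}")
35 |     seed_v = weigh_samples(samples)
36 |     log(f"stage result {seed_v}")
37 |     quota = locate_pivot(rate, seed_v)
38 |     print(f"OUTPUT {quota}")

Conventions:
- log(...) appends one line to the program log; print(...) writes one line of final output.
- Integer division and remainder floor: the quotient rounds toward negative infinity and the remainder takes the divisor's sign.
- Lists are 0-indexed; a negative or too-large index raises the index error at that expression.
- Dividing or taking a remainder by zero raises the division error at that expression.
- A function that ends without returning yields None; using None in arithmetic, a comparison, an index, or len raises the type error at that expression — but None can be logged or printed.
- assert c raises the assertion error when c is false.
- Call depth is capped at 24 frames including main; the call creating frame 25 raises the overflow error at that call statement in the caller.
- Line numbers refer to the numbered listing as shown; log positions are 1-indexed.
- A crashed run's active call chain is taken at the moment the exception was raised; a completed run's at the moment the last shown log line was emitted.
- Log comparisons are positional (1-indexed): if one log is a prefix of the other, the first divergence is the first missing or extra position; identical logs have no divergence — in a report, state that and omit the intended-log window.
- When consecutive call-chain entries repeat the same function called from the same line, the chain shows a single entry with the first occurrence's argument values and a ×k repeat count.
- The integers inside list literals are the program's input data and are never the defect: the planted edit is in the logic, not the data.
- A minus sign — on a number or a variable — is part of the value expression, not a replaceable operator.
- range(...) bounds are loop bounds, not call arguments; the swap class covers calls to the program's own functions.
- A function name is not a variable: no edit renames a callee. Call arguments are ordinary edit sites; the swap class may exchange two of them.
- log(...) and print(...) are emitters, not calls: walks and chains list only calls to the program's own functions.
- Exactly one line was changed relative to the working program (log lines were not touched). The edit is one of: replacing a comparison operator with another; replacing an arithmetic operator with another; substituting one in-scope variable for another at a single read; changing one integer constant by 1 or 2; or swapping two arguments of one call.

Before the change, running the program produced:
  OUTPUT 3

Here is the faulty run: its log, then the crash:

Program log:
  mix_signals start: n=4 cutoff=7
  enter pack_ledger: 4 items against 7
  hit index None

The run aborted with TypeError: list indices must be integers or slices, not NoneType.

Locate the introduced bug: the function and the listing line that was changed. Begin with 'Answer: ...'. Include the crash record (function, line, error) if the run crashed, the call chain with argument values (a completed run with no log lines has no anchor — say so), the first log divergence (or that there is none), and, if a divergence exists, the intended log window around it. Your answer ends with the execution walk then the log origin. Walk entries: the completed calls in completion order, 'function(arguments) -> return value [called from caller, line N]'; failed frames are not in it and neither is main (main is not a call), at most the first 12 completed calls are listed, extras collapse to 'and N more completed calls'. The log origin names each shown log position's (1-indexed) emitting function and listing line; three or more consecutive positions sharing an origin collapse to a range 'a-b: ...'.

Answer: the defect is in pack_ledger at line 3.
Key fact: At log position 3 the runs split — shown 'hit index None', but the working version logs 'match at position 1'.
Crash: mix_signals, line 12, TypeError.
Call chain: main -> mix_signals([11, 7, -5, -1], 7) (called at line 33).
First divergence: at position 3 the run shows 'hit index None' where the working version logs 'match at position 1'.
Intended log window:
  1: mix_signals start: n=4 cutoff=7
  2: enter pack_ledger: 4 items against 7
  3: match at position 1
  4: hit index 1
Execution walk:
  pack_ledger([11, 7, -5, -1], 7) -> None  [called from mix_signals, line 10]
Log origins:
  1: emitted by mix_signals (line 9)
  2: emitted by pack_ledger (line 2)
  3: emitted by mix_signals (line 11)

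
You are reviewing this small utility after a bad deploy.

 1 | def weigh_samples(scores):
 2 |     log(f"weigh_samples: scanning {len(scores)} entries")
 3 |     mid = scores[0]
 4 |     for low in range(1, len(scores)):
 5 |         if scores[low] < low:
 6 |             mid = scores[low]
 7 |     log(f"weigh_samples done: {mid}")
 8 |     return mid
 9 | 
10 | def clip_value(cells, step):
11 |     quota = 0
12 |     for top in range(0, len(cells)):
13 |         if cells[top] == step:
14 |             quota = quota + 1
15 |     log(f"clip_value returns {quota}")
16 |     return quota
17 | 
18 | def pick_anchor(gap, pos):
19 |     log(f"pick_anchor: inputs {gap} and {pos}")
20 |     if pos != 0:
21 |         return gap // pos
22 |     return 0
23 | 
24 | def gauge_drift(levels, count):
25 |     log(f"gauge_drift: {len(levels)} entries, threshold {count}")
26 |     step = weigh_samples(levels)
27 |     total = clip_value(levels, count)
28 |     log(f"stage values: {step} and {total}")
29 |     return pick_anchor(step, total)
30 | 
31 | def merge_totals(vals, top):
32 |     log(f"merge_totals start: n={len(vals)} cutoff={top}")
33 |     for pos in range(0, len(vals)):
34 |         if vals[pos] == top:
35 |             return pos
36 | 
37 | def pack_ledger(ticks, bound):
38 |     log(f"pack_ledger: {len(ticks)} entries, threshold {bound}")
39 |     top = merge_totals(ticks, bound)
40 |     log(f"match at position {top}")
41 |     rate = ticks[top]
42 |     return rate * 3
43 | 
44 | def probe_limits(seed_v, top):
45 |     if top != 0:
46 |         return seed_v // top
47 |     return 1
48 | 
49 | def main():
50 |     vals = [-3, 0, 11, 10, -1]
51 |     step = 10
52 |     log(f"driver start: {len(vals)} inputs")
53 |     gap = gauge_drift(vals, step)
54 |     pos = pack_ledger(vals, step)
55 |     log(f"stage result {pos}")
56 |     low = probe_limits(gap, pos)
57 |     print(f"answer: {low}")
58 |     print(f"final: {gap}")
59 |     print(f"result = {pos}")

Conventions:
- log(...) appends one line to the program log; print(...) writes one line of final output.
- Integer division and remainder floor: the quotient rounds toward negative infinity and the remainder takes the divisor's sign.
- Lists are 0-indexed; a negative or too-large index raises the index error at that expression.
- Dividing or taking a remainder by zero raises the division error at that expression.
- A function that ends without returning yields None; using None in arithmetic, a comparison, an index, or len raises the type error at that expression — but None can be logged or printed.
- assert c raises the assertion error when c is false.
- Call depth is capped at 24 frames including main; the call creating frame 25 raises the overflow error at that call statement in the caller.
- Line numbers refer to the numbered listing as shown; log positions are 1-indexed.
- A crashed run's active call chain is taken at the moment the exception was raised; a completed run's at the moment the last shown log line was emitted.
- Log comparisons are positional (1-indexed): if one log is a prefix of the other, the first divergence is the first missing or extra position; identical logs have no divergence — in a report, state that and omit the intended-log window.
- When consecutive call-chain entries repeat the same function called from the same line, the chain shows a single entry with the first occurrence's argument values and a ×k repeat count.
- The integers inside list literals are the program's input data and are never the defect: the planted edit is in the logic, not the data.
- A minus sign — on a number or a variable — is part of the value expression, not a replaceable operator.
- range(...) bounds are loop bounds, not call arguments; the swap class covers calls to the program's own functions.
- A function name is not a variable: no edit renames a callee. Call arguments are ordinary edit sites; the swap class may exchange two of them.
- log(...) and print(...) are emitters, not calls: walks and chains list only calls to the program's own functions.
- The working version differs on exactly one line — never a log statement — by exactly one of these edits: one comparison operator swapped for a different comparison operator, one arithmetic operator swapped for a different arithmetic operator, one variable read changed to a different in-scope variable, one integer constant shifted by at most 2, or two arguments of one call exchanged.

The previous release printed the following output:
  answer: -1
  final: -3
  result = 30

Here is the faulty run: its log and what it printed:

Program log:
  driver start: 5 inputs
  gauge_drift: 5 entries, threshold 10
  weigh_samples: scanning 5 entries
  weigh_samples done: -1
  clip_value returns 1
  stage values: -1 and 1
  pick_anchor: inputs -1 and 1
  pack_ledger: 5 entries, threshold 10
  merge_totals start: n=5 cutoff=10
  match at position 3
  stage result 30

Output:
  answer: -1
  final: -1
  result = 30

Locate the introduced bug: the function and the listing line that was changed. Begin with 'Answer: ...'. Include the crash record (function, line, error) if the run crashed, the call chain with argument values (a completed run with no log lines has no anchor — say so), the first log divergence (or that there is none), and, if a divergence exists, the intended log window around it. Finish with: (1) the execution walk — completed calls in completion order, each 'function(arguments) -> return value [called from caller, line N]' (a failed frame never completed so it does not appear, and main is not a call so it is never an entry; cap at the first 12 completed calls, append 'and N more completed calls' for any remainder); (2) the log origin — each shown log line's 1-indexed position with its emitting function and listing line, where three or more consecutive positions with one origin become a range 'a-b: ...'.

Answer: the defect is in weigh_samples at line 5.
Key fact: The earliest visible damage is log position 4 — 'weigh_samples done: -1' rather than the intended 'weigh_samples done: -3'.
Call chain: main.
First divergence: at position 4 the run shows 'weigh_samples done: -1' where the working version logs 'weigh_samples done: -3'.
Intended log window:
  2: gauge_drift: 5 entries, threshold 10
  3: weigh_samples: scanning 5 entries
  4: weigh_samples done: -3
  5: clip_value returns 1
Execution walk:
  weigh_samples([-3, 0, 11, 10, -1]) -> -1  [called from gauge_drift, line 26]
  clip_value([-3, 0, 11, 10, -1], 10) -> 1  [called from gauge_drift, line 27]
  pick_anchor(-1, 1) -> -1  [called from gauge_drift, line 29]
  gauge_drift([-3, 0, 11, 10, -1], 10) -> -1  [called from main, line 53]
  merge_totals([-3, 0, 11, 10, -1], 10) -> 3  [called from pack_ledger, line 39]
  pack_ledger([-3, 0, 11, 10, -1], 10) -> 30  [called from main, line 54]
  probe_limits(-1, 30) -> -1  [called from main, line 56]
Origin of each log line:
  1 — main, line 52
  2 — gauge_drift, line 25
  3 — weigh_samples, line 2
  4 — weigh_samples, line 7
  5 — clip_value, line 15
  6 — gauge_drift, line 28
  7 — pick_anchor, line 19
  8 — pack_ledger, line 38
  9 — merge_totals, line 32
  10 — pack_ledger, line 40
  11 — main, line 55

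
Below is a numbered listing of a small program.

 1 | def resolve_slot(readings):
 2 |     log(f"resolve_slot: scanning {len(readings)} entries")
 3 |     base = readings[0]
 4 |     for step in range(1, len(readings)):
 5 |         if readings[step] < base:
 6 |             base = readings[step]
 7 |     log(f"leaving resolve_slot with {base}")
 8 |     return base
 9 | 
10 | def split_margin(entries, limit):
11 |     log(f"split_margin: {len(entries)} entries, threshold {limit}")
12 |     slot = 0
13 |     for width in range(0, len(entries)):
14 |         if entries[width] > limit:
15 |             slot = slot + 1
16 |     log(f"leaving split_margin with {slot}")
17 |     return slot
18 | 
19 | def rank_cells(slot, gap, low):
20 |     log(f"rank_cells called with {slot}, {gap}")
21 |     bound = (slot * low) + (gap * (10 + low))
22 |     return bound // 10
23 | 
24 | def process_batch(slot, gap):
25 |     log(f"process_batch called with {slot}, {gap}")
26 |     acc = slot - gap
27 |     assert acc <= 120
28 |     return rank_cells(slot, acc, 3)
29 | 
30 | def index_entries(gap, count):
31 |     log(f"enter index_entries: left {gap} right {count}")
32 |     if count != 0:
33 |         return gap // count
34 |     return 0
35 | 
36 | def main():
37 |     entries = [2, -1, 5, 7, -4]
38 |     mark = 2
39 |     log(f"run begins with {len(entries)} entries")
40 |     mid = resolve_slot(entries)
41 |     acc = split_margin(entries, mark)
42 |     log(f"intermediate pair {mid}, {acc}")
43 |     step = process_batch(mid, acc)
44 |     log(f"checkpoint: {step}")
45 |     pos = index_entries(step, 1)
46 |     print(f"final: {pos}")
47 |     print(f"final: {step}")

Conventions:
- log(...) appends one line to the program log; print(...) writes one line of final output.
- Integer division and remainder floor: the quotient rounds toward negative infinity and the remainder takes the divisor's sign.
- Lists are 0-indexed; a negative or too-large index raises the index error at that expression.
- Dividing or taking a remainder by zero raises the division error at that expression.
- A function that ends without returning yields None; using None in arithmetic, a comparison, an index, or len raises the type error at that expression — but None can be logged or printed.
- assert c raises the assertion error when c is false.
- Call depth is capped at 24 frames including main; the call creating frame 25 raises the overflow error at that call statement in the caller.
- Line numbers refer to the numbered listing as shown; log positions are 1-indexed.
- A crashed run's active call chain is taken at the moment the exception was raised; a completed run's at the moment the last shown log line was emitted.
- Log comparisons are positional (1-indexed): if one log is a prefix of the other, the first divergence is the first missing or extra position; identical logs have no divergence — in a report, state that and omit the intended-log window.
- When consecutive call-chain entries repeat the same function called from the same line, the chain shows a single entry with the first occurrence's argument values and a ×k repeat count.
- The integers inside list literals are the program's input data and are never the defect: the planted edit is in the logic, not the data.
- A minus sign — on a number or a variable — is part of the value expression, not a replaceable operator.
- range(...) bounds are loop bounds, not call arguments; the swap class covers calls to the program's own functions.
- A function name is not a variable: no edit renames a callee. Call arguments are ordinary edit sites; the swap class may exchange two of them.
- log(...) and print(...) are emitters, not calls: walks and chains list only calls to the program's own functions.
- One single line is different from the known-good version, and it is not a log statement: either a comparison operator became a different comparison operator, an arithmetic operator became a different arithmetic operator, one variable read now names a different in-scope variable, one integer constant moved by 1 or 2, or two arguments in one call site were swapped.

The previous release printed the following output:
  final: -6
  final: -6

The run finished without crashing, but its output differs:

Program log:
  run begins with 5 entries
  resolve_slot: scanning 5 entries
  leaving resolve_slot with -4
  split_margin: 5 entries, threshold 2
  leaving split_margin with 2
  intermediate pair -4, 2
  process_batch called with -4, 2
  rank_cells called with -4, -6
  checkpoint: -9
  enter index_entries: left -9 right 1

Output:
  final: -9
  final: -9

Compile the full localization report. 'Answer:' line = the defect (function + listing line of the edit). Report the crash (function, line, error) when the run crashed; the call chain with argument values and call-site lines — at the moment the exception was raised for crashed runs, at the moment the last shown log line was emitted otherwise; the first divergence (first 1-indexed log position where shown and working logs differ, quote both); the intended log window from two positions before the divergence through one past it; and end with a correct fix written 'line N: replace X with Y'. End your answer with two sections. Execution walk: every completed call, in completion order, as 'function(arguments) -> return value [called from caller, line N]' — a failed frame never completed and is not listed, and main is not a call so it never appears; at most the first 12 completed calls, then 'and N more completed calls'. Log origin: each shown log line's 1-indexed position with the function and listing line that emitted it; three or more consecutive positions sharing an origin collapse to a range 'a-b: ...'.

Answer: the defect is in rank_cells at line 21.
Core observation: The log first diverges at position 9: the faulty run prints 'checkpoint: -9' where the working version prints 'checkpoint: -6'.
Call chain: main -> index_entries(-9, 1) (called at line 45).
First divergence: position 9 — shown 'checkpoint: -9', intended 'checkpoint: -6'.
Intended log window:
  7: process_batch called with -4, 2
  8: rank_cells called with -4, -6
  9: checkpoint: -6
  10: enter index_entries: left -6 right 1
Execution walk:
  resolve_slot([2, -1, 5, 7, -4]) -> -4  [called from main, line 40]
  split_margin([2, -1, 5, 7, -4], 2) -> 2  [called from main, line 41]
  rank_cells(-4, -6, 3) -> -9  [called from process_batch, line 28]
  process_batch(-4, 2) -> -9  [called from main, line 43]
  index_entries(-9, 1) -> -9  [called from main, line 45]
Log origins:
  1: logged in main at line 39
  2: logged in resolve_slot at line 2
  3: logged in resolve_slot at line 7
  4: logged in split_margin at line 11
  5: logged in split_margin at line 16
  6: logged in main at line 42
  7: logged in process_batch at line 25
  8: logged in rank_cells at line 20
  9: logged in main at line 44
  10: logged in index_entries at line 31
A correct fix: line 21: replace `10 + low` with `10 - low`.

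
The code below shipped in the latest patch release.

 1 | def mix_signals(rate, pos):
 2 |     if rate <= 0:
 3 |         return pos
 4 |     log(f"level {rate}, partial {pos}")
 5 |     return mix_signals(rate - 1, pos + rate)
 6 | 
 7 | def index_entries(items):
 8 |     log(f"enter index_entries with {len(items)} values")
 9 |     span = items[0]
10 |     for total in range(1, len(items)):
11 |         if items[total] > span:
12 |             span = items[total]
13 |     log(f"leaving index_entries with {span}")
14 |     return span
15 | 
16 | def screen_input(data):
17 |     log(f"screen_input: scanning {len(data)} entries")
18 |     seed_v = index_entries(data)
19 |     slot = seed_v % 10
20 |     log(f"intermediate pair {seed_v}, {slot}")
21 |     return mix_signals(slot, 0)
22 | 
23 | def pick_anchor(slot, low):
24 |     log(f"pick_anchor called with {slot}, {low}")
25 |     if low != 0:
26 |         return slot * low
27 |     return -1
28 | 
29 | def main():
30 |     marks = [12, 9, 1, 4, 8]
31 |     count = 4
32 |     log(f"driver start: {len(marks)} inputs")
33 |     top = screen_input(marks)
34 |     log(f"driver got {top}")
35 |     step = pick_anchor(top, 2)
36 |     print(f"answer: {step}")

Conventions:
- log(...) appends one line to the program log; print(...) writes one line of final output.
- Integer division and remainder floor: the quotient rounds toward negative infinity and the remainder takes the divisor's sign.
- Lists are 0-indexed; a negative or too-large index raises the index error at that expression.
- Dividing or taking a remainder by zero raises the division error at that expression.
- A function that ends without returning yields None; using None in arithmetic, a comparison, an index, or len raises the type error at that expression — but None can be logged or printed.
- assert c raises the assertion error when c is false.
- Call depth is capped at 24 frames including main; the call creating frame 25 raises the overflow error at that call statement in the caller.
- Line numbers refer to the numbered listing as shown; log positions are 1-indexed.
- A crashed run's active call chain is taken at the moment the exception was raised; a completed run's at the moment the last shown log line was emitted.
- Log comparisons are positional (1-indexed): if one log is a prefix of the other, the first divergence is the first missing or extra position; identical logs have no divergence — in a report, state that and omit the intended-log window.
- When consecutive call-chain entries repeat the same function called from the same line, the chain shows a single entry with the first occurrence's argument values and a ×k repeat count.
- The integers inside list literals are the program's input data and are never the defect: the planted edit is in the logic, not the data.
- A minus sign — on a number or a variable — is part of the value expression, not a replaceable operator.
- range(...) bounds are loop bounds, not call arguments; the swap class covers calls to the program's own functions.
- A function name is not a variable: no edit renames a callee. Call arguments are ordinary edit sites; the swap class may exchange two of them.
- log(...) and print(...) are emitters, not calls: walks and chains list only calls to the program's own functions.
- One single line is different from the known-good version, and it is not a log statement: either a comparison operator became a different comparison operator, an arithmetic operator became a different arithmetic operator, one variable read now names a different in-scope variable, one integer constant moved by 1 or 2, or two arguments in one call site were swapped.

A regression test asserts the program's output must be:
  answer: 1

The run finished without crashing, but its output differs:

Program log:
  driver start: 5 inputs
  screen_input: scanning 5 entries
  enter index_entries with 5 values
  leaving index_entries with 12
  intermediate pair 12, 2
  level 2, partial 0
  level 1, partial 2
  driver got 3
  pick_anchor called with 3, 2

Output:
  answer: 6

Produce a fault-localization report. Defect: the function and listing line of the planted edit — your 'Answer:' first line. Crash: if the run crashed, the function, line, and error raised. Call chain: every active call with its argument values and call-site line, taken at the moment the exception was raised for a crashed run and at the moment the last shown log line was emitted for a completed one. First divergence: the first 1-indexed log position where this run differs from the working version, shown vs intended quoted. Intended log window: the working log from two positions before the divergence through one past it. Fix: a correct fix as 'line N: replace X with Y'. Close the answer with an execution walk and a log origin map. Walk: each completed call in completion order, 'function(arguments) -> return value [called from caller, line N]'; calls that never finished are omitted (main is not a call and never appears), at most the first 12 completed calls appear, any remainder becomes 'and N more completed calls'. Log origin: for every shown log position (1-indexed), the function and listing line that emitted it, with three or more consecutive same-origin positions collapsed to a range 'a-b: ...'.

Answer: the defect is in pick_anchor at line 26.
The tell: Nothing in the log betrays the bug — only the output does.
Call chain: main -> pick_anchor(3, 2) (called at line 35).
First divergence: there is none — every log position agrees.
Execution walk:
  index_entries([12, 9, 1, 4, 8]) -> 12  [called from screen_input, line 18]
  mix_signals(0, 3) -> 3  [called from mix_signals, line 5]
  mix_signals(1, 2) -> 3  [called from mix_signals, line 5]
  mix_signals(2, 0) -> 3  [called from screen_input, line 21]
  screen_input([12, 9, 1, 4, 8]) -> 3  [called from main, line 33]
  pick_anchor(3, 2) -> 6  [called from main, line 35]
Log origins:
  1 — main, line 32
  2 — screen_input, line 17
  3 — index_entries, line 8
  4 — index_entries, line 13
  5 — screen_input, line 20
  6 — mix_signals, line 4
  7 — mix_signals, line 4
  8 — main, line 34
  9 — pick_anchor, line 24
A correct fix: line 26: replace `*` with `%`.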